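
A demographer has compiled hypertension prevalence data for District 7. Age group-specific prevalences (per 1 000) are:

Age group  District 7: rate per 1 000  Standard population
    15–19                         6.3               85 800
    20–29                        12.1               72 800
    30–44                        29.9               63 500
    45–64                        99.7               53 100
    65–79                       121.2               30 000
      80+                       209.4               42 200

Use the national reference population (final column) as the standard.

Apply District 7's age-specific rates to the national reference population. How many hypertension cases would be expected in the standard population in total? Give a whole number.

21087

Expected hypertension cases = Σ (standard pop × age-specific rate ÷ 1 000)
= 85 800×6.3/1 000 + 72 800×12.1/1 000 + 63 500×29.9/1 000 + 53 100×99.7/1 000 + 30 000×121.2/1 000 + 42 200×209.4/1 000
= 540.54 + 880.88 + 1898.65 + 5294.07 + 3636.00 + 8836.68 = 21086.82.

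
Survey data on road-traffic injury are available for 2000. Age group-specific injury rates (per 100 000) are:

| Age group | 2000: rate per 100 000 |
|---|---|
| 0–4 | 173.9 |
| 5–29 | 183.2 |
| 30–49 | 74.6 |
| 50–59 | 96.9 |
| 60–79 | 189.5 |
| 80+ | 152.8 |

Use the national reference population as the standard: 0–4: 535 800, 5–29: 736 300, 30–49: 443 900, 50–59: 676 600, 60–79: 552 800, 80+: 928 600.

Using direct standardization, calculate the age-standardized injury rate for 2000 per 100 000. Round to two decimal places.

Standard total = 3 874 000; weights = 0.1383, 0.1901, 0.1146, 0.1747, 0.1427, 0.2397.
Standardized rate: 0.1383×173.9 + 0.1901×183.2 + 0.1146×74.6 + 0.1747×96.9 + 0.1427×189.5 + 0.2397×152.8 = 148.0095 per 100 000.

148.01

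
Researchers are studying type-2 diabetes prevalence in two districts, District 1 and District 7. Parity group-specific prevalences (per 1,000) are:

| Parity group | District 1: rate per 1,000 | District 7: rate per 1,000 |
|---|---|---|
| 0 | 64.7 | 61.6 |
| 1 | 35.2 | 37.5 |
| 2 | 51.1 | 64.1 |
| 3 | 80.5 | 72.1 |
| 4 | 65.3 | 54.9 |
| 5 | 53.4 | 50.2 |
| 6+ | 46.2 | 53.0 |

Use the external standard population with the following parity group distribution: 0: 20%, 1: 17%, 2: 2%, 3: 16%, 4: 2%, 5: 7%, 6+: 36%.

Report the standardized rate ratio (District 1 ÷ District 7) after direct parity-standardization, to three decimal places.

Standard weights: 0.20, 0.17, 0.02, 0.16, 0.02, 0.07, 0.36.
District 1: 0.2000×64.7 + 0.1700×35.2 + 0.0200×51.1 + 0.1600×80.5 + 0.0200×65.3 + 0.0700×53.4 + 0.3600×46.2 = 54.5020 per 1,000.
District 7: 0.2000×61.6 + 0.1700×37.5 + 0.0200×64.1 + 0.1600×72.1 + 0.0200×54.9 + 0.0700×50.2 + 0.3600×53.0 = 55.2050 per 1,000.
Ratio = 54.5020 ÷ 55.2050 = 0.98727.

0.987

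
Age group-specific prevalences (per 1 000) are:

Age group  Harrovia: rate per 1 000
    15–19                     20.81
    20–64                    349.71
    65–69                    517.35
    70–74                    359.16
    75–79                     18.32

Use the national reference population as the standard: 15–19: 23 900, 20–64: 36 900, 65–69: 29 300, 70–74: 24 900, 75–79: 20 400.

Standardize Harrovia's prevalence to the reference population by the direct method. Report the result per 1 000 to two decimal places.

Standard total = 135 400; weights = 0.1765, 0.2725, 0.2164, 0.1839, 0.1507.
Standardized rate: 0.1765×20.81 + 0.2725×349.71 + 0.2164×517.35 + 0.1839×359.16 + 0.1507×18.32 = 279.7402 per 1 000.

279.74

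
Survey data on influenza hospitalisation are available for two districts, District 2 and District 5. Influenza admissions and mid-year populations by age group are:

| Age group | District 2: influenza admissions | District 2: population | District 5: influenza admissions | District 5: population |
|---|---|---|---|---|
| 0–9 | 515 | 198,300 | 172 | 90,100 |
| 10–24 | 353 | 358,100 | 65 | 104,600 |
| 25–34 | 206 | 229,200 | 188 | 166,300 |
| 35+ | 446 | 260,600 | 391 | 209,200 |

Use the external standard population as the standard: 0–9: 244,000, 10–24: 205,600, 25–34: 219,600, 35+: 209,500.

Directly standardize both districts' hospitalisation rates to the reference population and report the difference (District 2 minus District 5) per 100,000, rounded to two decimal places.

Age-specific rates per 100,000 for District 2: 259.71, 98.58, 89.88, 171.14.
For District 5: 190.90, 62.14, 113.05, 186.90.
Standard total = 878,700; weights = 0.2777, 0.2340, 0.2499, 0.2384.
District 2: 0.2777×259.71 + 0.2340×98.58 + 0.2499×89.88 + 0.2384×171.14 = 158.4472 per 100,000.
District 5: 0.2777×190.90 + 0.2340×62.14 + 0.2499×113.05 + 0.2384×186.90 = 140.3633 per 100,000.
Difference = 158.4472 − 140.3633 = 18.0839.

18.08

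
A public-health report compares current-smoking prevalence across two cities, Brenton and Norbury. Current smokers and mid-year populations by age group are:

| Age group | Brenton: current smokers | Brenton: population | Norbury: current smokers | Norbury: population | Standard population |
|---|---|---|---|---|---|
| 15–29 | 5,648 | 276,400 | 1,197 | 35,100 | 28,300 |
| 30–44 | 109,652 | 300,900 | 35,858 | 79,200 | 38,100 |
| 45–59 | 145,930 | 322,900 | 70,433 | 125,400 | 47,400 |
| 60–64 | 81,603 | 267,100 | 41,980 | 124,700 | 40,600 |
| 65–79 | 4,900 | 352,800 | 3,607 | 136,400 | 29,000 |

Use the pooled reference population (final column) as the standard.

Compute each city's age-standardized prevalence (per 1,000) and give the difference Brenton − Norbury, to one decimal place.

Age-specific rates per 1,000 for Brenton: 20.434, 364.413, 451.936, 305.515, 13.889.
For Norbury: 34.103, 452.753, 561.667, 336.648, 26.444.
Standard total = 183,400; weights = 0.1543, 0.2077, 0.2585, 0.2214, 0.1581.
Brenton: 0.1543×20.434 + 0.2077×364.413 + 0.2585×451.936 + 0.2214×305.515 + 0.1581×13.889 = 265.4900 per 1,000.
Norbury: 0.1543×34.103 + 0.2077×452.753 + 0.2585×561.667 + 0.2214×336.648 + 0.1581×26.444 = 323.1885 per 1,000.
Difference = 265.4900 − 323.1885 = -57.6985.

-57.7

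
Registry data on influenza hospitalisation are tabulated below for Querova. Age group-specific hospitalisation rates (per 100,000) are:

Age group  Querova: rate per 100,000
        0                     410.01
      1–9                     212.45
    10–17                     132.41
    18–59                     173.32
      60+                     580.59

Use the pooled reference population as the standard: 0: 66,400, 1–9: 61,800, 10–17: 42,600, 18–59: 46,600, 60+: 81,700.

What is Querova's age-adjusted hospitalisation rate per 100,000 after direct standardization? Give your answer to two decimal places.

339.37

Standard total = 299,100; weights = 0.2220, 0.2066, 0.1424, 0.1558, 0.2732.
Standardized rate: 0.2220×410.01 + 0.2066×212.45 + 0.1424×132.41 + 0.1558×173.32 + 0.2732×580.59 = 339.3703 per 100,000.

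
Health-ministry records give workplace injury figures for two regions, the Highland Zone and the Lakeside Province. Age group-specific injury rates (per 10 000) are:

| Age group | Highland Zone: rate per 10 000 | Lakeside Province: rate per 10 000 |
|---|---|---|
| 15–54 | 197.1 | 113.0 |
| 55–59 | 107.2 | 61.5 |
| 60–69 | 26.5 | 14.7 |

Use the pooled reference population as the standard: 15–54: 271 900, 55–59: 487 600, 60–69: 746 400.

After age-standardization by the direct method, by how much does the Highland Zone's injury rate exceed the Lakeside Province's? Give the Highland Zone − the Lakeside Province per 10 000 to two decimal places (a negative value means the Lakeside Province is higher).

35.83

Standard total = 1 505 900; weights = 0.1806, 0.3238, 0.4957.
The Highland Zone: 0.1806×197.1 + 0.3238×107.2 + 0.4957×26.5 = 83.4330 per 10 000.
The Lakeside Province: 0.1806×113.0 + 0.3238×61.5 + 0.4957×14.7 = 47.6022 per 10 000.
Difference = 83.4330 − 47.6022 = 35.8308.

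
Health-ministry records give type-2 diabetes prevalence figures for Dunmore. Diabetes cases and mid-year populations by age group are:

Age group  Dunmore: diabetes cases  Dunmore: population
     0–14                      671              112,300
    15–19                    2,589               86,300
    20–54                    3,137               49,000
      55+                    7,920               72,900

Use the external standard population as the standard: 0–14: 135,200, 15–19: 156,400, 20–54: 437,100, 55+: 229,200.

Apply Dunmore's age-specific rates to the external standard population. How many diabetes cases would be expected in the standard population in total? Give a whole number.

Age-specific rates per 1,000 for Dunmore: 5.975, 30.000, 64.020, 108.642.
Expected diabetes cases = Σ (standard pop × age-specific rate ÷ 1,000)
= 135,200×5.975/1,000 + 156,400×30.000/1,000 + 437,100×64.020/1,000 + 229,200×108.642/1,000
= 807.83 + 4692.00 + 27983.32 + 24900.74 = 58383.89.

58384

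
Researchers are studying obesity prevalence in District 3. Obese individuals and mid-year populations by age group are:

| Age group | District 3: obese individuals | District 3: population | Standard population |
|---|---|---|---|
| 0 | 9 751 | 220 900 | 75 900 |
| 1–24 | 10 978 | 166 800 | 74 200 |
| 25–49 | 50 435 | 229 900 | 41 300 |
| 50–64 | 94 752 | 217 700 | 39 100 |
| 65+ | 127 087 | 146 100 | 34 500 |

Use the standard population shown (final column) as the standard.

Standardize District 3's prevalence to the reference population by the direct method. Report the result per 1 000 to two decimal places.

Age-specific rates per 1 000 for District 3: 44.142, 65.815, 219.378, 435.241, 869.863.
Standard total = 265 000; weights = 0.2864, 0.2800, 0.1558, 0.1475, 0.1302.
Standardized rate: 0.2864×44.142 + 0.2800×65.815 + 0.1558×219.378 + 0.1475×435.241 + 0.1302×869.863 = 242.7261 per 1 000.

242.73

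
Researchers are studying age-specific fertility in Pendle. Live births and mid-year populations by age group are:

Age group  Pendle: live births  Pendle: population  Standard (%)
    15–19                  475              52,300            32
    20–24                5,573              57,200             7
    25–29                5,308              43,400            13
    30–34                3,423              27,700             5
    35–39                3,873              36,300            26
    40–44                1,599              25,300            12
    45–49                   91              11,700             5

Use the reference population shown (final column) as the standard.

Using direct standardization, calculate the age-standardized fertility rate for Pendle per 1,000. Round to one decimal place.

67.5

Age-specific rates per 1,000 for Pendle: 9.082, 97.430, 122.304, 123.574, 106.694, 63.202, 7.778.
Standard weights: 0.32, 0.07, 0.13, 0.05, 0.26, 0.12, 0.05.
Standardized rate: 0.3200×9.082 + 0.0700×97.430 + 0.1300×122.304 + 0.0500×123.574 + 0.2600×106.694 + 0.1200×63.202 + 0.0500×7.778 = 67.5182 per 1,000.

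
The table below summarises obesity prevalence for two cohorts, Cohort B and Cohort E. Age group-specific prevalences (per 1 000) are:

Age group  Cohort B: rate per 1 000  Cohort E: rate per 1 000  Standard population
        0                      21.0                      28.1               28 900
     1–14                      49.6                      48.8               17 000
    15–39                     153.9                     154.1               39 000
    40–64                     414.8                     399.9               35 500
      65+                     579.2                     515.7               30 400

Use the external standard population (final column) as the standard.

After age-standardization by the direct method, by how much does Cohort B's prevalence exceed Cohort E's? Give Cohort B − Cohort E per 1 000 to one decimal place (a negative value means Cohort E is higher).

15.0

Standard total = 150 800; weights = 0.1916, 0.1127, 0.2586, 0.2354, 0.2016.
Cohort B: 0.1916×21.0 + 0.1127×49.6 + 0.2586×153.9 + 0.2354×414.8 + 0.2016×579.2 = 263.8281 per 1 000.
Cohort E: 0.1916×28.1 + 0.1127×48.8 + 0.2586×154.1 + 0.2354×399.9 + 0.2016×515.7 = 248.8416 per 1 000.
Difference = 263.8281 − 248.8416 = 14.9865.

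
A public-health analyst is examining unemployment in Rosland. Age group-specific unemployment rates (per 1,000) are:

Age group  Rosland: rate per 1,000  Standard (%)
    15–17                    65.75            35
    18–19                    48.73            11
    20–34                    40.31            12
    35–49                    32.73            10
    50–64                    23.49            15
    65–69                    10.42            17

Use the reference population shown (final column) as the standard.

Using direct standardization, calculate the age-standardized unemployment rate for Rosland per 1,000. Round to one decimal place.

Standard weights: 0.35, 0.11, 0.12, 0.10, 0.15, 0.17.
Standardized rate: 0.3500×65.75 + 0.1100×48.73 + 0.1200×40.31 + 0.1000×32.73 + 0.1500×23.49 + 0.1700×10.42 = 41.7779 per 1,000.

41.8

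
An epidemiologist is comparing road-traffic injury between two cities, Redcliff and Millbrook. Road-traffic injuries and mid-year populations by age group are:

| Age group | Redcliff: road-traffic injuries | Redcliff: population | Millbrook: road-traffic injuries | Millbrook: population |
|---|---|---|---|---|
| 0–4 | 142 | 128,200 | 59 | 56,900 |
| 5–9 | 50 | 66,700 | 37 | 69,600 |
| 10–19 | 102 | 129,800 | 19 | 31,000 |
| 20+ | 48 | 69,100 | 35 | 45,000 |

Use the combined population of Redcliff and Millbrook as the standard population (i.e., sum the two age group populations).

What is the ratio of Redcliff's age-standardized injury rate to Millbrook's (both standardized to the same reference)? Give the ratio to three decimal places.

Age-specific rates per 100,000 for Redcliff: 110.76, 74.96, 78.58, 69.46.
For Millbrook: 103.69, 53.16, 61.29, 77.78.
Combined standard total = 596,300; weights = 0.3104, 0.2286, 0.2697, 0.1913.
Redcliff: 0.3104×110.76 + 0.2286×74.96 + 0.2697×78.58 + 0.1913×69.46 = 86.0001 per 100,000.
Millbrook: 0.3104×103.69 + 0.2286×53.16 + 0.2697×61.29 + 0.1913×77.78 = 75.7486 per 100,000.
Ratio = 86.0001 ÷ 75.7486 = 1.13534.

1.135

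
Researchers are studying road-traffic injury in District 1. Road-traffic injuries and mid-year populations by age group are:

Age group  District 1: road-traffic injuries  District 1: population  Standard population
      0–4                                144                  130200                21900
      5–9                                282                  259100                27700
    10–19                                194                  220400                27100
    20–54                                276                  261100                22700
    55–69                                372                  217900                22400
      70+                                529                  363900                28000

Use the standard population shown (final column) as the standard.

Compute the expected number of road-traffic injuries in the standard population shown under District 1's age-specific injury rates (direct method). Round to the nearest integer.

Age-specific rates per 100000 for District 1: 110.60, 108.84, 88.02, 105.71, 170.72, 145.37.
Expected road-traffic injuries = Σ (standard pop × age-specific rate ÷ 100000)
= 21900×110.60/100000 + 27700×108.84/100000 + 27100×88.02/100000 + 22700×105.71/100000 + 22400×170.72/100000 + 28000×145.37/100000
= 24.22 + 30.15 + 23.85 + 24.00 + 38.24 + 40.70 = 181.16.

181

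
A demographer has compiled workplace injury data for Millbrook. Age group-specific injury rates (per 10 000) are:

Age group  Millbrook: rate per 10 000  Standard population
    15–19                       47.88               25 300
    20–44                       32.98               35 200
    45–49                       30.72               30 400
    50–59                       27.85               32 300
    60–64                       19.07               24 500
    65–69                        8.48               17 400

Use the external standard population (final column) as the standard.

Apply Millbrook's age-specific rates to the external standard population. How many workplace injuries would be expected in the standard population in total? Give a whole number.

Expected workplace injuries = Σ (standard pop × age-specific rate ÷ 10 000)
= 25 300×47.88/10 000 + 35 200×32.98/10 000 + 30 400×30.72/10 000 + 32 300×27.85/10 000 + 24 500×19.07/10 000 + 17 400×8.48/10 000
= 121.14 + 116.09 + 93.39 + 89.96 + 46.72 + 14.76 = 482.05.

482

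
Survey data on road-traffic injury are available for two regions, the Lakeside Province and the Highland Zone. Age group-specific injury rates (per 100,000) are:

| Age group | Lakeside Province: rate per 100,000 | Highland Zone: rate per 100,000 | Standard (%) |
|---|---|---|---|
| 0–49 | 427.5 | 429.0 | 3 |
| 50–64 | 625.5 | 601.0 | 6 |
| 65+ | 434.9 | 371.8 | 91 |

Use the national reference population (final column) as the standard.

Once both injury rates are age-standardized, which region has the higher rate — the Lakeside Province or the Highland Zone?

Standard weights: 0.03, 0.06, 0.91.
The Lakeside Province: 0.0300×427.5 + 0.0600×625.5 + 0.9100×434.9 = 446.1140 per 100,000.
The Highland Zone: 0.0300×429.0 + 0.0600×601.0 + 0.9100×371.8 = 387.2680 per 100,000.

Lakeside Province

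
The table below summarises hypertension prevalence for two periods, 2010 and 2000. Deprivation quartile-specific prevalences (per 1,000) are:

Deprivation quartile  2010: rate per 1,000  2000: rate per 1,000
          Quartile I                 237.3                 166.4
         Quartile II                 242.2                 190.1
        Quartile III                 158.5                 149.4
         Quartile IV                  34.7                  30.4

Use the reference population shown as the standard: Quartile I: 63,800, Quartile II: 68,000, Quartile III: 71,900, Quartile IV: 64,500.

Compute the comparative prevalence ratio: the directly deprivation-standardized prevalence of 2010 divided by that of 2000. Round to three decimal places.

1.248

Standard total = 268,200; weights = 0.2379, 0.2535, 0.2681, 0.2405.
2010: 0.2379×237.3 + 0.2535×242.2 + 0.2681×158.5 + 0.2405×34.7 = 168.6937 per 1,000.
2000: 0.2379×166.4 + 0.2535×190.1 + 0.2681×149.4 + 0.2405×30.4 = 135.1446 per 1,000.
Ratio = 168.6937 ÷ 135.1446 = 1.24825.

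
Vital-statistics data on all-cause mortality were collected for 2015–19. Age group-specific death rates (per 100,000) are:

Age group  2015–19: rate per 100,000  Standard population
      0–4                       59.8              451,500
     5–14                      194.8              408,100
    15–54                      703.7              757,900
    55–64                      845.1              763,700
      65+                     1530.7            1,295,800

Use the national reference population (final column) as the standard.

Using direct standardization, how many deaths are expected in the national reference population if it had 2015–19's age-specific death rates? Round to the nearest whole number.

32687

Expected deaths = Σ (standard pop × age-specific rate ÷ 100,000)
= 451,500×59.8/100,000 + 408,100×194.8/100,000 + 757,900×703.7/100,000 + 763,700×845.1/100,000 + 1,295,800×1530.7/100,000
= 270.00 + 794.98 + 5333.34 + 6454.03 + 19834.81 = 32687.16.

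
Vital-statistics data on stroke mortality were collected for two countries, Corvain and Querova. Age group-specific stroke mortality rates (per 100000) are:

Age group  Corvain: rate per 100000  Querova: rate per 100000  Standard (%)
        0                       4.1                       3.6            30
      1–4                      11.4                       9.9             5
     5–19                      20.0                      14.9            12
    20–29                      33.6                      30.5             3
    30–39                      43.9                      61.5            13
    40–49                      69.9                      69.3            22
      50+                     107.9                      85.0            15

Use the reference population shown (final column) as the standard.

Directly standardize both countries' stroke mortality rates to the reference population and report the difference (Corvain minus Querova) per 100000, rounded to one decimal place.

Standard weights: 0.30, 0.05, 0.12, 0.03, 0.13, 0.22, 0.15.
Corvain: 0.3000×4.1 + 0.0500×11.4 + 0.1200×20.0 + 0.0300×33.6 + 0.1300×43.9 + 0.2200×69.9 + 0.1500×107.9 = 42.4780 per 100000.
Querova: 0.3000×3.6 + 0.0500×9.9 + 0.1200×14.9 + 0.0300×30.5 + 0.1300×61.5 + 0.2200×69.3 + 0.1500×85.0 = 40.2690 per 100000.
Difference = 42.4780 − 40.2690 = 2.2090.

2.2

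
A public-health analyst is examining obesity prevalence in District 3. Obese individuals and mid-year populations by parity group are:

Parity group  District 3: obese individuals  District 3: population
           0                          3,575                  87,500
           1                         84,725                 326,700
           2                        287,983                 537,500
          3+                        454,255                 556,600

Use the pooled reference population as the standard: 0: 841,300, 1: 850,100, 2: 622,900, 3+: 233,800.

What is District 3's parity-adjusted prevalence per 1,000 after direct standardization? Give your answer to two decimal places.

Parity-specific rates per 1,000 for District 3: 40.857, 259.336, 535.782, 816.125.
Standard total = 2,548,100; weights = 0.3302, 0.3336, 0.2445, 0.0918.
Standardized rate: 0.3302×40.857 + 0.3336×259.336 + 0.2445×535.782 + 0.0918×816.125 = 305.8684 per 1,000.

305.87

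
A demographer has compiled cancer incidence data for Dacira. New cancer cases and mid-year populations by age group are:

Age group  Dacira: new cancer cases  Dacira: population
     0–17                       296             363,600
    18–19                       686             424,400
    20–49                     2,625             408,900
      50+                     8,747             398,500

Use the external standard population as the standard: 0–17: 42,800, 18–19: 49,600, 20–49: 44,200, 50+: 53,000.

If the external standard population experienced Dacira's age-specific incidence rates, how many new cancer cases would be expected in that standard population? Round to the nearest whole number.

1562

Age-specific rates per 100,000 for Dacira: 81.41, 161.64, 641.97, 2194.98.
Expected new cancer cases = Σ (standard pop × age-specific rate ÷ 100,000)
= 42,800×81.41/100,000 + 49,600×161.64/100,000 + 44,200×641.97/100,000 + 53,000×2194.98/100,000
= 34.84 + 80.17 + 283.75 + 1163.34 = 1562.11.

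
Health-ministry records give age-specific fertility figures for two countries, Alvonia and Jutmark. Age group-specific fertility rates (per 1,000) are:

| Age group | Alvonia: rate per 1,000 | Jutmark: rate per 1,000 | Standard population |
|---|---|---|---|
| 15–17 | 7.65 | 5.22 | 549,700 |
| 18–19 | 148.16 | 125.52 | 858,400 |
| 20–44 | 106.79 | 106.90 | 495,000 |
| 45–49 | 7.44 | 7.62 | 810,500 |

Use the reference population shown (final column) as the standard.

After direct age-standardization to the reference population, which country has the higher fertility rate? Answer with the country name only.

Standard total = 2,713,600; weights = 0.2026, 0.3163, 0.1824, 0.2987.
Alvonia: 0.2026×7.65 + 0.3163×148.16 + 0.1824×106.79 + 0.2987×7.44 = 70.1197 per 1,000.
Jutmark: 0.2026×5.22 + 0.3163×125.52 + 0.1824×106.90 + 0.2987×7.62 = 62.5395 per 1,000.

Alvonia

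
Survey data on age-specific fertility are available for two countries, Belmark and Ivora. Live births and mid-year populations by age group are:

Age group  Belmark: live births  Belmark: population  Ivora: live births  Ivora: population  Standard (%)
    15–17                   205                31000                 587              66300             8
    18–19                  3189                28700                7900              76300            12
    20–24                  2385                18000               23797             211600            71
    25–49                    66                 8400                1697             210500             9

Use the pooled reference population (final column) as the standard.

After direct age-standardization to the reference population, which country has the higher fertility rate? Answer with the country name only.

Age-specific rates per 1000 for Belmark: 6.613, 111.115, 132.500, 7.857.
For Ivora: 8.854, 103.539, 112.462, 8.062.
Standard weights: 0.08, 0.12, 0.71, 0.09.
Belmark: 0.0800×6.613 + 0.1200×111.115 + 0.7100×132.500 + 0.0900×7.857 = 108.6450 per 1000.
Ivora: 0.0800×8.854 + 0.1200×103.539 + 0.7100×112.462 + 0.0900×8.062 = 93.7067 per 1000.

Belmark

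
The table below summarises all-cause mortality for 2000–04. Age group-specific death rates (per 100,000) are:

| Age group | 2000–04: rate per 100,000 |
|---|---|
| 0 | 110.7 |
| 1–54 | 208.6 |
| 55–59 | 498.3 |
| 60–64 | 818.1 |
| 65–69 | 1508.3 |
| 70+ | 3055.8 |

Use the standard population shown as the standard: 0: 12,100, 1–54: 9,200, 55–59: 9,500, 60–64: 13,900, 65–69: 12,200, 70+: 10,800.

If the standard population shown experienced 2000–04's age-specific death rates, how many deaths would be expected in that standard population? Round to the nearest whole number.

Expected deaths = Σ (standard pop × age-specific rate ÷ 100,000)
= 12,100×110.7/100,000 + 9,200×208.6/100,000 + 9,500×498.3/100,000 + 13,900×818.1/100,000 + 12,200×1508.3/100,000 + 10,800×3055.8/100,000
= 13.39 + 19.19 + 47.34 + 113.72 + 184.01 + 330.03 = 707.68.

708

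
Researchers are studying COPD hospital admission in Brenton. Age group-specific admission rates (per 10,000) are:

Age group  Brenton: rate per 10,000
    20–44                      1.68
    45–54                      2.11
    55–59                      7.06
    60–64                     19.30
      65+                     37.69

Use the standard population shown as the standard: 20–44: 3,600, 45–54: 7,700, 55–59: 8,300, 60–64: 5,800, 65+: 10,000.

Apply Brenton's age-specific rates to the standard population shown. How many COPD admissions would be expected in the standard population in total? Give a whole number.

57

Expected COPD admissions = Σ (standard pop × age-specific rate ÷ 10,000)
= 3,600×1.68/10,000 + 7,700×2.11/10,000 + 8,300×7.06/10,000 + 5,800×19.30/10,000 + 10,000×37.69/10,000
= 0.60 + 1.62 + 5.86 + 11.19 + 37.69 = 56.97.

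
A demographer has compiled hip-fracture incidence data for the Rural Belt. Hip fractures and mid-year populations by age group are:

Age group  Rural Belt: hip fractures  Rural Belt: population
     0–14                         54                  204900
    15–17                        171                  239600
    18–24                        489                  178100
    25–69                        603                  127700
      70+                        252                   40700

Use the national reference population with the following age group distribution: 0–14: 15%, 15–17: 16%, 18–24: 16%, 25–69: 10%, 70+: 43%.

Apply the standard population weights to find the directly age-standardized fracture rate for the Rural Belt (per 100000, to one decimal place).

Age-specific rates per 100000 for the Rural Belt: 26.35, 71.37, 274.56, 472.20, 619.16.
Standard weights: 0.15, 0.16, 0.16, 0.10, 0.43.
Standardized rate: 0.1500×26.35 + 0.1600×71.37 + 0.1600×274.56 + 0.1000×472.20 + 0.4300×619.16 = 372.7634 per 100000.

372.8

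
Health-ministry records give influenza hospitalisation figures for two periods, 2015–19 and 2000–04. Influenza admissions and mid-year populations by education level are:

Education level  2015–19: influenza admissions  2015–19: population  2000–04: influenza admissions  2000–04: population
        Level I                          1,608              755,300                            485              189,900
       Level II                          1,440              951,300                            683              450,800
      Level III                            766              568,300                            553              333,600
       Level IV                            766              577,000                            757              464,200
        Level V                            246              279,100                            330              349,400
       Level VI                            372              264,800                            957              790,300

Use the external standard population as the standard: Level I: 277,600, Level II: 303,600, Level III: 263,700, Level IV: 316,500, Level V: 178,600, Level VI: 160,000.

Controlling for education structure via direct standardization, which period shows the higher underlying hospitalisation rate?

Education-specific rates per 100,000 for 2015–19: 212.90, 151.37, 134.79, 132.76, 88.14, 140.48.
For 2000–04: 255.40, 151.51, 165.77, 163.08, 94.45, 121.09.
Standard total = 1,500,000; weights = 0.1851, 0.2024, 0.1758, 0.2110, 0.1191, 0.1067.
2015–19: 0.1851×212.90 + 0.2024×151.37 + 0.1758×134.79 + 0.2110×132.76 + 0.1191×88.14 + 0.1067×140.48 = 147.2242 per 100,000.
2000–04: 0.1851×255.40 + 0.2024×151.51 + 0.1758×165.77 + 0.2110×163.08 + 0.1191×94.45 + 0.1067×121.09 = 165.6441 per 100,000.
The crude rates (153.07 vs 146.03) would put 2015–19 higher, but that reflects its education composition; once standardized to a common education structure, 2000–04 has the higher underlying rate.

2000–04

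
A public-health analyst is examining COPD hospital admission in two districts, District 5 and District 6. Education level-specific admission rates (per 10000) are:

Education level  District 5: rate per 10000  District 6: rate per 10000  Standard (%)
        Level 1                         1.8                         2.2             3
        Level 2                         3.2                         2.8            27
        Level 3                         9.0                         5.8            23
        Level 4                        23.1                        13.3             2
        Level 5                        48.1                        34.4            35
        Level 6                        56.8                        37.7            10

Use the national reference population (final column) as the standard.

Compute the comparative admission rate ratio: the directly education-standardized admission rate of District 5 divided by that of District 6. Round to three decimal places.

Standard weights: 0.03, 0.27, 0.23, 0.02, 0.35, 0.10.
District 5: 0.0300×1.8 + 0.2700×3.2 + 0.2300×9.0 + 0.0200×23.1 + 0.3500×48.1 + 0.1000×56.8 = 25.9650 per 10000.
District 6: 0.0300×2.2 + 0.2700×2.8 + 0.2300×5.8 + 0.0200×13.3 + 0.3500×34.4 + 0.1000×37.7 = 18.2320 per 10000.
Ratio = 25.9650 ÷ 18.2320 = 1.42414.

1.424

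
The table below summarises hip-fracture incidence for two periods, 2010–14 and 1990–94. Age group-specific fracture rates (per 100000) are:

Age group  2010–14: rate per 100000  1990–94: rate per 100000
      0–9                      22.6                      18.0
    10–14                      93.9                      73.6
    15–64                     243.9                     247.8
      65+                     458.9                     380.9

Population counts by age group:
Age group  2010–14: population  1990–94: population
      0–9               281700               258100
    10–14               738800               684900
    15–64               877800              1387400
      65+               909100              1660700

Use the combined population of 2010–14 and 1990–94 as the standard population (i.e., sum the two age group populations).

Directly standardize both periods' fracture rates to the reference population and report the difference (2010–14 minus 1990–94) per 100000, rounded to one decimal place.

Combined standard total = 6798500; weights = 0.0794, 0.2094, 0.3332, 0.3780.
2010–14: 0.0794×22.6 + 0.2094×93.9 + 0.3332×243.9 + 0.3780×458.9 = 276.1857 per 100000.
1990–94: 0.0794×18.0 + 0.2094×73.6 + 0.3332×247.8 + 0.3780×380.9 = 243.3852 per 100000.
Difference = 276.1857 − 243.3852 = 32.8005.

32.8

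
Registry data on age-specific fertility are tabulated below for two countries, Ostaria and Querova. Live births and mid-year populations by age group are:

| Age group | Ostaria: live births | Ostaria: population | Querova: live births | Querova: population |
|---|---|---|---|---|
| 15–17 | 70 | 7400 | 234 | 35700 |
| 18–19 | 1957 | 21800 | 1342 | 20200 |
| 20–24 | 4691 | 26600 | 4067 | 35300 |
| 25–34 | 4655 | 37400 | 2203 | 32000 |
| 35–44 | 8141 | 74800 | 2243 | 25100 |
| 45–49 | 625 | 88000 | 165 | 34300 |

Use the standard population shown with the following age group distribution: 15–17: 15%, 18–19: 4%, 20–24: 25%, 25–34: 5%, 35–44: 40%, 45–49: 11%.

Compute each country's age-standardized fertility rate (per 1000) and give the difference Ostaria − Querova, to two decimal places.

27.48

Age-specific rates per 1000 for Ostaria: 9.459, 89.771, 176.353, 124.465, 108.837, 7.102.
For Querova: 6.555, 66.436, 115.212, 68.844, 89.363, 4.810.
Standard weights: 0.15, 0.04, 0.25, 0.05, 0.40, 0.11.
Ostaria: 0.1500×9.459 + 0.0400×89.771 + 0.2500×176.353 + 0.0500×124.465 + 0.4000×108.837 + 0.1100×7.102 = 99.6374 per 1000.
Querova: 0.1500×6.555 + 0.0400×66.436 + 0.2500×115.212 + 0.0500×68.844 + 0.4000×89.363 + 0.1100×4.810 = 72.1601 per 1000.
Difference = 99.6374 − 72.1601 = 27.4773.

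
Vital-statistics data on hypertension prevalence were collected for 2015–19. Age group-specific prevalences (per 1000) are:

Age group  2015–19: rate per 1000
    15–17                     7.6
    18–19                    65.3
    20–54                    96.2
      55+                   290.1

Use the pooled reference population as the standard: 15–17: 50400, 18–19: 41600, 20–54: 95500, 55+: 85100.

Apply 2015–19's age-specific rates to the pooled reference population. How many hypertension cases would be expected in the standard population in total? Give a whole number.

36974

Expected hypertension cases = Σ (standard pop × age-specific rate ÷ 1000)
= 50400×7.6/1000 + 41600×65.3/1000 + 95500×96.2/1000 + 85100×290.1/1000
= 383.04 + 2716.48 + 9187.10 + 24687.51 = 36974.13.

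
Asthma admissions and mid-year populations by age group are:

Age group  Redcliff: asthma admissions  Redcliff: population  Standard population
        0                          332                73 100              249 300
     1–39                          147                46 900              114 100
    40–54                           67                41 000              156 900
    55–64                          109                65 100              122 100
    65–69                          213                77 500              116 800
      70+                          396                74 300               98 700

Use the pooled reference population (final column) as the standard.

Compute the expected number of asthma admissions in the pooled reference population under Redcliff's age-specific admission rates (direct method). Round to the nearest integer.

Age-specific rates per 10 000 for Redcliff: 45.42, 31.34, 16.34, 16.74, 27.48, 53.30.
Expected asthma admissions = Σ (standard pop × age-specific rate ÷ 10 000)
= 249 300×45.42/10 000 + 114 100×31.34/10 000 + 156 900×16.34/10 000 + 122 100×16.74/10 000 + 116 800×27.48/10 000 + 98 700×53.30/10 000
= 1132.25 + 357.63 + 256.40 + 204.44 + 321.01 + 526.05 = 2797.77.

2798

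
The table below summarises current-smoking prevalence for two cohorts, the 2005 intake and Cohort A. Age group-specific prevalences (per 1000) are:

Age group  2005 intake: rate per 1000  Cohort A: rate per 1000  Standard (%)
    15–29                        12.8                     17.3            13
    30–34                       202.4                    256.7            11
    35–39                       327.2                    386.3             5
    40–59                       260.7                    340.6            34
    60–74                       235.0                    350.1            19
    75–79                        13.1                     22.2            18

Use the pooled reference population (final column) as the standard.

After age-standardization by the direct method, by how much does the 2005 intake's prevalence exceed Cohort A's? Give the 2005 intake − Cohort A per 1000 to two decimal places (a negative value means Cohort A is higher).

Standard weights: 0.13, 0.11, 0.05, 0.34, 0.19, 0.18.
The 2005 intake: 0.1300×12.8 + 0.1100×202.4 + 0.0500×327.2 + 0.3400×260.7 + 0.1900×235.0 + 0.1800×13.1 = 175.9340 per 1000.
Cohort A: 0.1300×17.3 + 0.1100×256.7 + 0.0500×386.3 + 0.3400×340.6 + 0.1900×350.1 + 0.1800×22.2 = 236.1200 per 1000.
Difference = 175.9340 − 236.1200 = -60.1860.

-60.19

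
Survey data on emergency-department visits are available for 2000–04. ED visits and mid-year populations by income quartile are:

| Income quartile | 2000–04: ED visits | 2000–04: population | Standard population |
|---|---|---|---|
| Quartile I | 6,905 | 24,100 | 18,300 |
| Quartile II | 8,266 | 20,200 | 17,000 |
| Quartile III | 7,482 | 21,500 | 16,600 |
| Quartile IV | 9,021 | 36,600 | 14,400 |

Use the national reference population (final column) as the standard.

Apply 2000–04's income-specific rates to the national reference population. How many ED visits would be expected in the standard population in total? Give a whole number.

Income-specific rates per 1,000 for 2000–04: 286.515, 409.208, 348.000, 246.475.
Expected ED visits = Σ (standard pop × income-specific rate ÷ 1,000)
= 18,300×286.515/1,000 + 17,000×409.208/1,000 + 16,600×348.000/1,000 + 14,400×246.475/1,000
= 5243.22 + 6956.53 + 5776.80 + 3549.25 = 21525.80.

21526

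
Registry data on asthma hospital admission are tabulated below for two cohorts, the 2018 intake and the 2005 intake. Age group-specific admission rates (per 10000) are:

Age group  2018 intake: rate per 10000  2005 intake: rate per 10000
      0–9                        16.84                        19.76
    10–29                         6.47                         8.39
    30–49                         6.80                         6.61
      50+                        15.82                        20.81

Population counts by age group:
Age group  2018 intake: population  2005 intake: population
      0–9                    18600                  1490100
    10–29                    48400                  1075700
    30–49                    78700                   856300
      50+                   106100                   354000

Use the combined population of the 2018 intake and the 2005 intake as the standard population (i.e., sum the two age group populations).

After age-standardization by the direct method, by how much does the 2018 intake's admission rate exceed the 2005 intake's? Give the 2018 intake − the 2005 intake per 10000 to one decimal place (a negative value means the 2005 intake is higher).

-2.2

Combined standard total = 4027900; weights = 0.3746, 0.2791, 0.2321, 0.1142.
The 2018 intake: 0.3746×16.84 + 0.2791×6.47 + 0.2321×6.80 + 0.1142×15.82 = 11.4988 per 10000.
The 2005 intake: 0.3746×19.76 + 0.2791×8.39 + 0.2321×6.61 + 0.1142×20.81 = 13.6543 per 10000.
Difference = 11.4988 − 13.6543 = -2.1554.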